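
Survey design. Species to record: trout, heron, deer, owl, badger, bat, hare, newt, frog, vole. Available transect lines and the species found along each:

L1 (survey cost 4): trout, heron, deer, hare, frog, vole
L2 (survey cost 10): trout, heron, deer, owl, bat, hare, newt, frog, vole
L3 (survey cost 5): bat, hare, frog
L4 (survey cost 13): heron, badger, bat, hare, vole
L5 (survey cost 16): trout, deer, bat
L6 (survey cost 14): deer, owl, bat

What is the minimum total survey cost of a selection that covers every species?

23

L2, L4 cover every species at survey cost 10 + 13 = 23.
Any cover uses at least 2 transects; among all covering selections none totals below 23.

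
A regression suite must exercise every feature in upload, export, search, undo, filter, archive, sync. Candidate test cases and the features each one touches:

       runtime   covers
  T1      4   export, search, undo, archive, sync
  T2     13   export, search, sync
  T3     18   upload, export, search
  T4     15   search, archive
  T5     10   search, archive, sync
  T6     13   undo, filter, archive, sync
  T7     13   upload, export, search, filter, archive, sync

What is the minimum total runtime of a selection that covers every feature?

T1, T7 cover every feature at runtime 4 + 13 = 17.
Any cover uses at least 2 test cases; among all covering selections none totals below 17.

17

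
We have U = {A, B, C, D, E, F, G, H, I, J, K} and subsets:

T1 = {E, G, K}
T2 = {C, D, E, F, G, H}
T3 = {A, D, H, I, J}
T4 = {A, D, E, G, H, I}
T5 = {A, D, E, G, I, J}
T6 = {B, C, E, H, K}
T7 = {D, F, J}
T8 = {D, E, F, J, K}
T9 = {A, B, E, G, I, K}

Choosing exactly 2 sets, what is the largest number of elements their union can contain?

Choosing T2, T9 covers {A, B, C, D, E, F, G, H, I, K} — 10 elements.
No choice of 2 sets does better; here J is left uncovered.

10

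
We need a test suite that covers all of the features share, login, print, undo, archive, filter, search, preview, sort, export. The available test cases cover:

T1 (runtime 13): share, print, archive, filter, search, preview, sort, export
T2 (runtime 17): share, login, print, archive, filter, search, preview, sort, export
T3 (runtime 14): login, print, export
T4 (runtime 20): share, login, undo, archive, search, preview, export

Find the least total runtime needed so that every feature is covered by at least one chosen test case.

33

T1, T4 cover every feature at runtime 13 + 20 = 33.
Any cover uses at least 2 test cases; among all covering selections none totals below 33.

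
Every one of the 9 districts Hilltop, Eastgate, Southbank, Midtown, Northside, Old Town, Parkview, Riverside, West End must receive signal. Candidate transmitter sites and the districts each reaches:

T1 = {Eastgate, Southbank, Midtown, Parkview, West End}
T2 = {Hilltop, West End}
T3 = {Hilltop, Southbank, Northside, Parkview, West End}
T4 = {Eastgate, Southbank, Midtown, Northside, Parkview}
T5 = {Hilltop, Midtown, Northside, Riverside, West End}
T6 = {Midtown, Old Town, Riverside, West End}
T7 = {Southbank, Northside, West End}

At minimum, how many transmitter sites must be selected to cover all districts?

T1, T3, T6 together cover {Hilltop, Eastgate, Southbank, Midtown, Northside, Old Town, Parkview, Riverside, West End} — every district.
No 2 of the 7 transmitter sites cover everything (all 21 pairs fall short), so 3 is minimum.

3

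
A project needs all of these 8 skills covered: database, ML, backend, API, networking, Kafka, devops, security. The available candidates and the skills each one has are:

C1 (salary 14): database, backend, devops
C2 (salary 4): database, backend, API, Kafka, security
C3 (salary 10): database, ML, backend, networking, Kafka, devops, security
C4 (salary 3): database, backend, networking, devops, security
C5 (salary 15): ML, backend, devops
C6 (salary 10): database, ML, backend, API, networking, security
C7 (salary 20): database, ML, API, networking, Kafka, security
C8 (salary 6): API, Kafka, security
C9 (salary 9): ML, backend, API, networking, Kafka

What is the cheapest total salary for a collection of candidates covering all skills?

12

C4, C9 cover every skill at salary 3 + 9 = 12.
Any cover uses at least 2 candidates; among all covering selections none totals below 12.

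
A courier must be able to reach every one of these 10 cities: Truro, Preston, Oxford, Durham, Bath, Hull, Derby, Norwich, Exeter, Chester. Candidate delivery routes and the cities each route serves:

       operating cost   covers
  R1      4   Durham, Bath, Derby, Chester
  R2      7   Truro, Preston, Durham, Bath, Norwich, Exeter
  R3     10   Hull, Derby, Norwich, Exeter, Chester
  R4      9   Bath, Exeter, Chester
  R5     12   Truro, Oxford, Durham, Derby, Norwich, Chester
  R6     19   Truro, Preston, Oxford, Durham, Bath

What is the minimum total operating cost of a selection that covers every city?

R3, R6 cover every city at operating cost 10 + 19 = 29.
Any cover uses at least 2 routes; among all covering selections none totals below 29.

29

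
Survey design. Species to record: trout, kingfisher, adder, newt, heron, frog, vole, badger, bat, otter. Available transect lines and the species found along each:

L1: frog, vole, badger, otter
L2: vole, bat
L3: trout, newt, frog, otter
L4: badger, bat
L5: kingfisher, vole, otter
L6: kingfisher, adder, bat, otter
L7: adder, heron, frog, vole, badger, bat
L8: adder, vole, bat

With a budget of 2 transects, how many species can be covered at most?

9

Choosing L3, L7 covers {trout, adder, newt, heron, frog, vole, badger, bat, otter} — 9 species.
No choice of 2 transects does better; here kingfisher is left uncovered.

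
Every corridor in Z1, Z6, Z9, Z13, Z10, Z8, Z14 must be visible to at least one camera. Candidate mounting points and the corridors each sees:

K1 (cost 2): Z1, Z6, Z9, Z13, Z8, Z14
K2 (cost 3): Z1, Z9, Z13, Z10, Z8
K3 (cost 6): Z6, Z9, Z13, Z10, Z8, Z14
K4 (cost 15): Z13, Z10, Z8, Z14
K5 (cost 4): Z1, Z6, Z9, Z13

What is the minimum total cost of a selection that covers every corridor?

5

K1, K2 cover every corridor at cost 2 + 3 = 5.
Any cover uses at least 2 camera mounts; among all covering selections none totals below 5.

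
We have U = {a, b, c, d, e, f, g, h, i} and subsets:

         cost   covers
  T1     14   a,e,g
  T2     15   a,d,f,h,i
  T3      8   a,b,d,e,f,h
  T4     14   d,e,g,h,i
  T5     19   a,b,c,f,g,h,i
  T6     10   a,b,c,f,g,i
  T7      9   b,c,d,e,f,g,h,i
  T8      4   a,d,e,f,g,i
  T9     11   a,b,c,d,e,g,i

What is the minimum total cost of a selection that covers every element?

13

T7, T8 cover every element at cost 9 + 4 = 13.
Any cover uses at least 2 sets; among all covering selections none totals below 13.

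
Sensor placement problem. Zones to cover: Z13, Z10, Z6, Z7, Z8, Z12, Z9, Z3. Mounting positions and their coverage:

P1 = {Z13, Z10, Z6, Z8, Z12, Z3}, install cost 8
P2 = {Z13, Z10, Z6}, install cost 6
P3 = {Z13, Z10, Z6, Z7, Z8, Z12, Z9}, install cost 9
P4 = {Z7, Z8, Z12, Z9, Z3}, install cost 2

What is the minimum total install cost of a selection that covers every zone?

8

P2, P4 cover every zone at install cost 6 + 2 = 8.
Any cover uses at least 2 sensor positions; among all covering selections none totals below 8.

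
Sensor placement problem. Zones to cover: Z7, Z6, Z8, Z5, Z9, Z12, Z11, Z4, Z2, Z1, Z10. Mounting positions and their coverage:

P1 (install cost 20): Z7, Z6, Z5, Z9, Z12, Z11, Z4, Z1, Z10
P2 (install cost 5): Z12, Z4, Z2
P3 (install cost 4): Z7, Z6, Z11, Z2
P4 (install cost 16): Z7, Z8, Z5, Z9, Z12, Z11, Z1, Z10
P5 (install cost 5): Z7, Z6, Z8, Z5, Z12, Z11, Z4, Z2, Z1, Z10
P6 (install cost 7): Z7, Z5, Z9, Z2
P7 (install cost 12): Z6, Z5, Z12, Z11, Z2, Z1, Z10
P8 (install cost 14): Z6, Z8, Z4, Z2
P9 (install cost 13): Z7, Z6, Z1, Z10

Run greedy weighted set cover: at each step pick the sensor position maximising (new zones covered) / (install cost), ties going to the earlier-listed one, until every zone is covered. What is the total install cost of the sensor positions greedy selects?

Pick 1: P5 adds 10 new (Z7, Z6, Z8, Z5, Z12, Z11, Z4, Z2, Z1, Z10) at install cost 5 (ratio 10/5).
Pick 2: P6 adds 1 new (Z9) at install cost 7 (ratio 1/7).
Greedy total install cost: 5 + 7 = 12.

12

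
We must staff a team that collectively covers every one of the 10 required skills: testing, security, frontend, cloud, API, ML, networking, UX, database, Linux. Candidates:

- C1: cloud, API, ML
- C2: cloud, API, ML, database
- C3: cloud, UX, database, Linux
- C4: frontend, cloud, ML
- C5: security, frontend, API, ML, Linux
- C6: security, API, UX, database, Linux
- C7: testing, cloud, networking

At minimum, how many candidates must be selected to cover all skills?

C3, C5, C7 together cover {testing, security, frontend, cloud, API, ML, networking, UX, database, Linux} — every skill.
No 2 of the 7 candidates cover everything (all 21 pairs fall short), so 3 is minimum.

3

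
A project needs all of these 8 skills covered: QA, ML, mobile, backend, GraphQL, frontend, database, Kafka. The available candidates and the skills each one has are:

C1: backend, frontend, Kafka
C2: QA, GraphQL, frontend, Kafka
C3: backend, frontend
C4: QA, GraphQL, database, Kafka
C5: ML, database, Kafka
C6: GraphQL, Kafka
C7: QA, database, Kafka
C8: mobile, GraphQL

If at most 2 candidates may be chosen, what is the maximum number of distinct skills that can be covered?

6

Choosing C1, C4 covers {QA, backend, GraphQL, frontend, database, Kafka} — 6 skills.
No choice of 2 candidates does better; here ML, mobile are left uncovered.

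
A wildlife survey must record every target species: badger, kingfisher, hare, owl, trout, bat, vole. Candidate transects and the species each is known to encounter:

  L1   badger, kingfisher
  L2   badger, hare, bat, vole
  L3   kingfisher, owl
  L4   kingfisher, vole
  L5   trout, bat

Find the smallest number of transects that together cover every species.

3

L2, L3, L5 together cover {badger, kingfisher, hare, owl, trout, bat, vole} — every species.
No 2 of the 5 transects cover everything (all 10 pairs fall short), so 3 is minimum.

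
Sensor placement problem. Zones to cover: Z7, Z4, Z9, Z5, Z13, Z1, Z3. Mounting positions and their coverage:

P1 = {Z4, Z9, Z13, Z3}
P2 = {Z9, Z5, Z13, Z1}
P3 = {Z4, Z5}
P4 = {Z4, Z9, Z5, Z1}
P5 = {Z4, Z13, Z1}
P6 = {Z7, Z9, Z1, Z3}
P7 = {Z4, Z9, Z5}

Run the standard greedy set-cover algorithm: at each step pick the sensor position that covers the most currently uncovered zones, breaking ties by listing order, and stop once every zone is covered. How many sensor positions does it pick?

3

Pick 1: P1 covers 4 new zones (Z4, Z9, Z13, Z3).
Pick 2: P2 covers 2 new zones (Z5, Z1).
Pick 3: P6 covers 1 new zones (Z7).
Greedy uses 3 sensor positions.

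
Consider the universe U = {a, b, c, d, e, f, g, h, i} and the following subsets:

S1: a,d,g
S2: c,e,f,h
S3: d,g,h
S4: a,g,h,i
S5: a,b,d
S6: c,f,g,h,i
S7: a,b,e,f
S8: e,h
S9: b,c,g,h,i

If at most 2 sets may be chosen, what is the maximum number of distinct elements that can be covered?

Choosing S5, S6 covers {a, b, c, d, f, g, h, i} — 8 elements.
No choice of 2 sets does better; here e is left uncovered.

8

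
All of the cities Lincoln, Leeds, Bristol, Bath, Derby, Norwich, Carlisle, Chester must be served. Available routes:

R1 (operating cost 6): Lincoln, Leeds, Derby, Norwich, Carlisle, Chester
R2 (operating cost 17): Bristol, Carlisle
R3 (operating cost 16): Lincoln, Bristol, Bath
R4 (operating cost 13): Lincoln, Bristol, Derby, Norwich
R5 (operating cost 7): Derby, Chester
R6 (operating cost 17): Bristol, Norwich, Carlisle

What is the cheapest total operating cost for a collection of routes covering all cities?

R1, R3 cover every city at operating cost 6 + 16 = 22.
Any cover uses at least 2 routes; among all covering selections none totals below 22.

22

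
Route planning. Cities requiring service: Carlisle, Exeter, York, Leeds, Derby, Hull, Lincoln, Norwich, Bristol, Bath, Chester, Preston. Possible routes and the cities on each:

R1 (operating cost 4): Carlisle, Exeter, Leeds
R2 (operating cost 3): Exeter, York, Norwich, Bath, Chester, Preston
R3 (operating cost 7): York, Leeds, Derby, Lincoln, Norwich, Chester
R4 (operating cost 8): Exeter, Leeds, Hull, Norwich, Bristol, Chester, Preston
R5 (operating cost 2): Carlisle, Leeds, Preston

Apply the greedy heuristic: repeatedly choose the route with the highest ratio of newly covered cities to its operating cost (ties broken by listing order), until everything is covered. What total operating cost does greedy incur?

20

Pick 1: R2 adds 6 new (Exeter, York, Norwich, Bath, Chester, Preston) at operating cost 3 (ratio 6/3).
Pick 2: R5 adds 2 new (Carlisle, Leeds) at operating cost 2 (ratio 2/2).
Pick 3: R3 adds 2 new (Derby, Lincoln) at operating cost 7 (ratio 2/7).
Pick 4: R4 adds 2 new (Hull, Bristol) at operating cost 8 (ratio 2/8).
Greedy total operating cost: 3 + 2 + 7 + 8 = 20.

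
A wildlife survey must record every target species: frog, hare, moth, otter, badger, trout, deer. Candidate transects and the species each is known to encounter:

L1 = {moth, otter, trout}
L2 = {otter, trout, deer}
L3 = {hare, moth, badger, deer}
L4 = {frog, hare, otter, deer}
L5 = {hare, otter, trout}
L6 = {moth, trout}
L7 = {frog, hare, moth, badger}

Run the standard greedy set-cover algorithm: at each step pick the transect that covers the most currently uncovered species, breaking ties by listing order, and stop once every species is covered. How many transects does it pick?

Pick 1: L3 covers 4 new species (hare, moth, badger, deer).
Pick 2: L1 covers 2 new species (otter, trout).
Pick 3: L4 covers 1 new species (frog).
Greedy uses 3 transects. (The true minimum is 2.)

3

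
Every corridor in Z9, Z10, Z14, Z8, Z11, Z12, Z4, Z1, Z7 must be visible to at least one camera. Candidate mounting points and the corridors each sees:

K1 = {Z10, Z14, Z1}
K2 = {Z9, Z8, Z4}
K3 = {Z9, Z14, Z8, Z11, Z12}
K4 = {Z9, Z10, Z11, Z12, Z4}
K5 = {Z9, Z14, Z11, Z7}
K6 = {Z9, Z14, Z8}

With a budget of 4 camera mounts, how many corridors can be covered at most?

Choosing K1, K2, K3, K5 covers {Z9, Z10, Z14, Z8, Z11, Z12, Z4, Z1, Z7} — 9 corridors.
That is all 9 corridors.

9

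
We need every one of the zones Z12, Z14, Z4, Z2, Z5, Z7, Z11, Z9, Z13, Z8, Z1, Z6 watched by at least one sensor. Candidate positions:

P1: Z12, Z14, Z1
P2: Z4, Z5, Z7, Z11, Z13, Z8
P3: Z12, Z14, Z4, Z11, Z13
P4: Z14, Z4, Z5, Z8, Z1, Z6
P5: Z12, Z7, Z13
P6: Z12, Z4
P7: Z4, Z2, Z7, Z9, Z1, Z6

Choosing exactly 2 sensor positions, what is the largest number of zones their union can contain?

10

Choosing P2, P7 covers {Z4, Z2, Z5, Z7, Z11, Z9, Z13, Z8, Z1, Z6} — 10 zones.
No choice of 2 sensor positions does better; here Z12, Z14 are left uncovered.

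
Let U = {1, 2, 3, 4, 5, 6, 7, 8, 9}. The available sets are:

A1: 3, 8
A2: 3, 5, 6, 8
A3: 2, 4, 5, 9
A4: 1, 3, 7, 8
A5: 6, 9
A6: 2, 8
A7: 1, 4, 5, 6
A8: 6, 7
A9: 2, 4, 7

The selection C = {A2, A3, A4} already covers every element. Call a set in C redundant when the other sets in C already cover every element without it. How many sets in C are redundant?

Drop A2: 6 uncovered — not redundant.
Drop A3: 2, 4, 9 uncovered — not redundant.
Drop A4: 1, 7 uncovered — not redundant.
None of the sets in C is redundant.

0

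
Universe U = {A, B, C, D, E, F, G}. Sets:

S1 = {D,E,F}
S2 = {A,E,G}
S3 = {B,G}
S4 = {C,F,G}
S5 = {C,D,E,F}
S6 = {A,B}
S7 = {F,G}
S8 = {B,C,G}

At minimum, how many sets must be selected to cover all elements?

S1, S2, S8 together cover {A, B, C, D, E, F, G} — every element.
No 2 of the 8 sets cover everything (all 28 pairs fall short), so 3 is minimum.

3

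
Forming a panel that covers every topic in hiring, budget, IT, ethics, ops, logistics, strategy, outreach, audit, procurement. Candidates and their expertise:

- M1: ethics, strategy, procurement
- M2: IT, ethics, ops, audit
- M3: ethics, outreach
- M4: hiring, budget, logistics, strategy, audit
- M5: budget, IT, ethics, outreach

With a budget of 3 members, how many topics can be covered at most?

9

Choosing M1, M2, M4 covers {hiring, budget, IT, ethics, ops, logistics, strategy, audit, procurement} — 9 topics.
No choice of 3 members does better; here outreach is left uncovered.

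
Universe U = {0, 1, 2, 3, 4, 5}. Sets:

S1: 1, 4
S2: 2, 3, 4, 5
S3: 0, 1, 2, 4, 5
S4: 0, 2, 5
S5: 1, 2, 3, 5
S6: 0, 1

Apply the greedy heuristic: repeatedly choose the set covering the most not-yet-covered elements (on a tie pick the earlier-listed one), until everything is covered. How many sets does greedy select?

2

Pick 1: S3 covers 5 new elements (0, 1, 2, 4, 5).
Pick 2: S2 covers 1 new elements (3).
Greedy uses 2 sets.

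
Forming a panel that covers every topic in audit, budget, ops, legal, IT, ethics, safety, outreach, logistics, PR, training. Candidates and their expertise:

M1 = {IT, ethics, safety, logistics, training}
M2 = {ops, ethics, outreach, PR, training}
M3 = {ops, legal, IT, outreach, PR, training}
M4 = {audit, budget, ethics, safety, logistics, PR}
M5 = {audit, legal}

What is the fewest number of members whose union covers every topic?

2

M3, M4 together cover {audit, budget, ops, legal, IT, ethics, safety, outreach, logistics, PR, training} — every topic.
No single member contains all 11 topics, so 2 is optimal.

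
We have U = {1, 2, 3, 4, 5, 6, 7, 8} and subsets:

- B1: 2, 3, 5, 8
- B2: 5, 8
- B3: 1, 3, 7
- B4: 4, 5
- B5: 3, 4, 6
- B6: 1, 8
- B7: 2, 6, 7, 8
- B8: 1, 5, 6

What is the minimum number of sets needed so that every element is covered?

3

B1, B3, B5 together cover {1, 2, 3, 4, 5, 6, 7, 8} — every element.
No 2 of the 8 sets cover everything (all 28 pairs fall short), so 3 is minimum.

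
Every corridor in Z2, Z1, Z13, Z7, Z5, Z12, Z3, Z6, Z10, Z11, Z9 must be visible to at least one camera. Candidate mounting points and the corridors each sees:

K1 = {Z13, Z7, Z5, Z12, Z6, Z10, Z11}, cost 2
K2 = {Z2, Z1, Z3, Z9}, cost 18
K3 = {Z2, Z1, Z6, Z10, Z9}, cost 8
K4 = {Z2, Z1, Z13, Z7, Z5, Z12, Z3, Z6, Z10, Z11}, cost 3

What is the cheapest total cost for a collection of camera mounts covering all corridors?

K3, K4 cover every corridor at cost 8 + 3 = 11.
Any cover uses at least 2 camera mounts; among all covering selections none totals below 11.
Greedy by coverage-per-cost would pick K1, K4, K3 for 13 — worse than the optimum 11.

11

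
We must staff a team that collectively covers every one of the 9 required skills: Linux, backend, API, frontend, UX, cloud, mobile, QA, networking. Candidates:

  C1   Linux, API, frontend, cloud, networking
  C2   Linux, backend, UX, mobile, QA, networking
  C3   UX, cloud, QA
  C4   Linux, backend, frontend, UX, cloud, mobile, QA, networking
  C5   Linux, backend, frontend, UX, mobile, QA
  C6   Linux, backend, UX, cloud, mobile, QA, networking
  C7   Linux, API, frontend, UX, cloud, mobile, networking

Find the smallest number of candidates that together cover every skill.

C1, C2 together cover {Linux, backend, API, frontend, UX, cloud, mobile, QA, networking} — every skill.
No single candidate contains all 9 skills, so 2 is optimal.

2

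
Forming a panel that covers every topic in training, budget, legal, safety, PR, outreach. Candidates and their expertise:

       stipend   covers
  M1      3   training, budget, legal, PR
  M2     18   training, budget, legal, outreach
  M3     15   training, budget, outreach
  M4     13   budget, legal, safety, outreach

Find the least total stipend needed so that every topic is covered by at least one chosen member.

M1, M4 cover every topic at stipend 3 + 13 = 16.
Any cover uses at least 2 members; among all covering selections none totals below 16.

16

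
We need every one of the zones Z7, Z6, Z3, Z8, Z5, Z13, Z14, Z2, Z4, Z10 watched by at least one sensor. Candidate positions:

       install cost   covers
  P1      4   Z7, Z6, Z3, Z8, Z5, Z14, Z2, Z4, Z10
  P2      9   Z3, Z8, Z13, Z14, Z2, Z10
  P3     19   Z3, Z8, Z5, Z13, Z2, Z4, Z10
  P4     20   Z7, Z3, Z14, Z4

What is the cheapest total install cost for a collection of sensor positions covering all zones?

P1, P2 cover every zone at install cost 4 + 9 = 13.
Any cover uses at least 2 sensor positions; among all covering selections none totals below 13.

13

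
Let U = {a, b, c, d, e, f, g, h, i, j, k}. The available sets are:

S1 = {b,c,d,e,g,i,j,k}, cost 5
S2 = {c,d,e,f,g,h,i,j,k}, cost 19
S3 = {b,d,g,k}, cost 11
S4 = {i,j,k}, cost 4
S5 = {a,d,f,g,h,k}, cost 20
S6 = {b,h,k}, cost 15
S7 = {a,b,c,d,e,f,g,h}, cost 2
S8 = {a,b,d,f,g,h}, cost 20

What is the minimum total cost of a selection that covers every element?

6

S4, S7 cover every element at cost 4 + 2 = 6.
Any cover uses at least 2 sets; among all covering selections none totals below 6.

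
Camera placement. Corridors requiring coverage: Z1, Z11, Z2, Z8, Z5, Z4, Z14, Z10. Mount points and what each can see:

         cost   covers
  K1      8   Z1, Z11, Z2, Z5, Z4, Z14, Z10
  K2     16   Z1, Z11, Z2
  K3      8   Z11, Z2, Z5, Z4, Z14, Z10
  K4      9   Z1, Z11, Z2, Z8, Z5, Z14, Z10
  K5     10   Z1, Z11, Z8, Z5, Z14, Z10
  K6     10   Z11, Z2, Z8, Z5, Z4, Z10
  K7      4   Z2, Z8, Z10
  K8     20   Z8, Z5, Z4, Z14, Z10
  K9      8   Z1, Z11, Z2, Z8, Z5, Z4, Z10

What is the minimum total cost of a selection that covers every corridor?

12

K1, K7 cover every corridor at cost 8 + 4 = 12.
Any cover uses at least 2 camera mounts; among all covering selections none totals below 12.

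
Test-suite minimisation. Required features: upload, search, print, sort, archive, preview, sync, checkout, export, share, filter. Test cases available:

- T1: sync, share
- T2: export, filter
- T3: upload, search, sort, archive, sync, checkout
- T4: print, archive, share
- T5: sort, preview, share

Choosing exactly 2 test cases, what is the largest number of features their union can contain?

8

Choosing T2, T3 covers {upload, search, sort, archive, sync, checkout, export, filter} — 8 features.
No choice of 2 test cases does better; here print, preview, share are left uncovered.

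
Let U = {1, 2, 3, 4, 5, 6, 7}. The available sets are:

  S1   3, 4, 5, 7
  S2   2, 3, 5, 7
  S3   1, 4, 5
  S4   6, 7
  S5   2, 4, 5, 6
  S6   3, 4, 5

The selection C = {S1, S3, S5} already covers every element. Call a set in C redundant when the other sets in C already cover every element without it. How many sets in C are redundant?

0

Drop S1: 3, 7 uncovered — not redundant.
Drop S3: 1 uncovered — not redundant.
Drop S5: 2, 6 uncovered — not redundant.
None of the sets in C is redundant.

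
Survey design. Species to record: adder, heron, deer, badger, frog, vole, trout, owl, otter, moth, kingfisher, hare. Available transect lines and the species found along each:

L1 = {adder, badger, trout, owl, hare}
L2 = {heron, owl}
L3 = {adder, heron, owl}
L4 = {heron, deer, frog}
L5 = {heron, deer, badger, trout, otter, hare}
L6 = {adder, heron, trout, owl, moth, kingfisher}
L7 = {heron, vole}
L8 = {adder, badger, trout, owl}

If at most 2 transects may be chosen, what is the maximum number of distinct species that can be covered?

10

Choosing L5, L6 covers {adder, heron, deer, badger, trout, owl, otter, moth, kingfisher, hare} — 10 species.
No choice of 2 transects does better; here frog, vole are left uncovered.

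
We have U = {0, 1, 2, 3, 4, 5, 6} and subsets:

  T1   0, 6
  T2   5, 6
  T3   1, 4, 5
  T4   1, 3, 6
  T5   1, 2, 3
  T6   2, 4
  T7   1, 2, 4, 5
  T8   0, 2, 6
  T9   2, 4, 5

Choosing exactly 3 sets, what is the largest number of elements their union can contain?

7

Choosing T1, T3, T5 covers {0, 1, 2, 3, 4, 5, 6} — 7 elements.
That is all 7 elements.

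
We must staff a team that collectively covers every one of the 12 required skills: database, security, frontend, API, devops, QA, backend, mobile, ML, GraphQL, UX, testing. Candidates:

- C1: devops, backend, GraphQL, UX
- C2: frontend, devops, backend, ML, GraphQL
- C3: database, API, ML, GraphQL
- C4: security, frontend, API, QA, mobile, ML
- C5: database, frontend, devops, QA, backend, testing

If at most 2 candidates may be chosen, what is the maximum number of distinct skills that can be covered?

Choosing C1, C4 covers {security, frontend, API, devops, QA, backend, mobile, ML, GraphQL, UX} — 10 skills.
No choice of 2 candidates does better; here database, testing are left uncovered.

10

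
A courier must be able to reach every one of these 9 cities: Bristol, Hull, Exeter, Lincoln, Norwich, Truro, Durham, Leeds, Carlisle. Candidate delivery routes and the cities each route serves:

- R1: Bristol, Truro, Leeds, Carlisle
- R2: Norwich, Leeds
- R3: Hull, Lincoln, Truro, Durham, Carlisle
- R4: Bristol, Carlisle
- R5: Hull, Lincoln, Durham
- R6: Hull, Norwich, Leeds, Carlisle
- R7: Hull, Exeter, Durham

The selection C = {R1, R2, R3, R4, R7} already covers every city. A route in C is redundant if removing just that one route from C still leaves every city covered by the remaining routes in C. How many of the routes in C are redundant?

2

Drop R1: the rest still cover every city — redundant.
Drop R2: Norwich uncovered — not redundant.
Drop R3: Lincoln uncovered — not redundant.
Drop R4: the rest still cover every city — redundant.
Drop R7: Exeter uncovered — not redundant.
2 redundant: R1, R4.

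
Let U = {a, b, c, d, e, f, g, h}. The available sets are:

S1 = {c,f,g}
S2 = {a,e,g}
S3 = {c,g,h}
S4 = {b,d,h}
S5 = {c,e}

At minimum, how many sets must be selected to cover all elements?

3

S1, S2, S4 together cover {a, b, c, d, e, f, g, h} — every element.
No 2 of the 5 sets cover everything (all 10 pairs fall short), so 3 is minimum.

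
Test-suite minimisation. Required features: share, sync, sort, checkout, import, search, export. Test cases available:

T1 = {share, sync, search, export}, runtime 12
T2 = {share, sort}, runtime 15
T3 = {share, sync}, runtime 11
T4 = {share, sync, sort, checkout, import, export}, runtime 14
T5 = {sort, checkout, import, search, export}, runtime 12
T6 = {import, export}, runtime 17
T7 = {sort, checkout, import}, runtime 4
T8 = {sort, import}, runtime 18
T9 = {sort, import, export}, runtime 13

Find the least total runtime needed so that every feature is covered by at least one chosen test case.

T1, T7 cover every feature at runtime 12 + 4 = 16.
Any cover uses at least 2 test cases; among all covering selections none totals below 16.

16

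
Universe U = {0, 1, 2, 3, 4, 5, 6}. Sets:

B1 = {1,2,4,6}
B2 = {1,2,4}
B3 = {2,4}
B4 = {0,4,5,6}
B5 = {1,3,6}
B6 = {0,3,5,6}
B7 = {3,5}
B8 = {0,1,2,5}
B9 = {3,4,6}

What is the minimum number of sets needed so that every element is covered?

2

B1, B6 together cover {0, 1, 2, 3, 4, 5, 6} — every element.
No single set contains all 7 elements, so 2 is optimal.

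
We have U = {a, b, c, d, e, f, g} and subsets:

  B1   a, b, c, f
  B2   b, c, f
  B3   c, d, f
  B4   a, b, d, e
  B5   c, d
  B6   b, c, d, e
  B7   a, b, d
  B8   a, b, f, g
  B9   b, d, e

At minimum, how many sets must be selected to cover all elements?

B6, B8 together cover {a, b, c, d, e, f, g} — every element.
No single set contains all 7 elements, so 2 is optimal.
Greedy (largest uncovered first) would take B1, B4, B8 — 3 sets — but 2 suffice.

2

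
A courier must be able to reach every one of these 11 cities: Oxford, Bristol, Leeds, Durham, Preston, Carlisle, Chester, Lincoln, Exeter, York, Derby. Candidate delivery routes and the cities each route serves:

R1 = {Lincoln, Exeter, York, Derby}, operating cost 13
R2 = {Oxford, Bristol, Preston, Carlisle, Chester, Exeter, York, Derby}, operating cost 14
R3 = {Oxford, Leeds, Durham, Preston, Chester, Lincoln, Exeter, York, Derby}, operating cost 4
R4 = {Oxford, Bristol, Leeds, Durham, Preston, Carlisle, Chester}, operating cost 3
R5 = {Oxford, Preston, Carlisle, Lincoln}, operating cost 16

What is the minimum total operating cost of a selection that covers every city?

7

R3, R4 cover every city at operating cost 4 + 3 = 7.
Any cover uses at least 2 routes; among all covering selections none totals below 7.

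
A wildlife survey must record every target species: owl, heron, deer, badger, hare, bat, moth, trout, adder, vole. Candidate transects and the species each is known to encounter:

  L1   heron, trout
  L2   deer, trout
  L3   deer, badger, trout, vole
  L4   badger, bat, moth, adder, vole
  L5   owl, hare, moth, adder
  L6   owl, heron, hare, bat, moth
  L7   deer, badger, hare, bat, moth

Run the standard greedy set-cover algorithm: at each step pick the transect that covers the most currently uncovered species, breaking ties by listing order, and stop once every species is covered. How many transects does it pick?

3

Pick 1: L4 covers 5 new species (badger, bat, moth, adder, vole).
Pick 2: L6 covers 3 new species (owl, heron, hare).
Pick 3: L2 covers 2 new species (deer, trout).
Greedy uses 3 transects.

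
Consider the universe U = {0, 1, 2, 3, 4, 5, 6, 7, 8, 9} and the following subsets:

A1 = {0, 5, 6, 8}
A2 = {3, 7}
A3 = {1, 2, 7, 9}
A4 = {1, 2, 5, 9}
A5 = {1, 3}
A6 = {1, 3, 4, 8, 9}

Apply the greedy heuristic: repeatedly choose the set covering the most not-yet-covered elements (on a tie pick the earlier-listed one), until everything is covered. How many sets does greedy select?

Pick 1: A6 covers 5 new elements (1, 3, 4, 8, 9).
Pick 2: A1 covers 3 new elements (0, 5, 6).
Pick 3: A3 covers 2 new elements (2, 7).
Greedy uses 3 sets.

3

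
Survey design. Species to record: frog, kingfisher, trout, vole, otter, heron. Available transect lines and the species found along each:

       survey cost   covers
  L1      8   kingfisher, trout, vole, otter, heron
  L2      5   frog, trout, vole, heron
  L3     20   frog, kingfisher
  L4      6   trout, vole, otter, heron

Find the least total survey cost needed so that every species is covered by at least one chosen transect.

13

L1, L2 cover every species at survey cost 8 + 5 = 13.
Any cover uses at least 2 transects; among all covering selections none totals below 13.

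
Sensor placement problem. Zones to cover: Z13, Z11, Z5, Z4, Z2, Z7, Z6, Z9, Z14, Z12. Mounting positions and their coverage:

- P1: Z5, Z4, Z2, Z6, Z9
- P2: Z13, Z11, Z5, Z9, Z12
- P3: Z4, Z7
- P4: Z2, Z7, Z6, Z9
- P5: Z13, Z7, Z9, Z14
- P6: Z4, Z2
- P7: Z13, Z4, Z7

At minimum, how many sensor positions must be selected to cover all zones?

3

P1, P2, P5 together cover {Z13, Z11, Z5, Z4, Z2, Z7, Z6, Z9, Z14, Z12} — every zone.
No 2 of the 7 sensor positions cover everything (all 21 pairs fall short), so 3 is minimum.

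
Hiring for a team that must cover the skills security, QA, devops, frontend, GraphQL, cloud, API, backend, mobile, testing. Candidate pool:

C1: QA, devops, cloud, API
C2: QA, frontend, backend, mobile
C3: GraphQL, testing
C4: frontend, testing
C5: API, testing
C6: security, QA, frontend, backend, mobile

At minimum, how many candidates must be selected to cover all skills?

3

C1, C3, C6 together cover {security, QA, devops, frontend, GraphQL, cloud, API, backend, mobile, testing} — every skill.
No 2 of the 6 candidates cover everything (all 15 pairs fall short), so 3 is minimum.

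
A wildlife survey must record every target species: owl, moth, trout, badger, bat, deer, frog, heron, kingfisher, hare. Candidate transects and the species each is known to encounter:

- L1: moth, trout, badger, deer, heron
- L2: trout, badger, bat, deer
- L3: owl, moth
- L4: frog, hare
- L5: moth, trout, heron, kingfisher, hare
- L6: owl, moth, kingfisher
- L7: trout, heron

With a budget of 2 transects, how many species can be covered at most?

Choosing L2, L5 covers {moth, trout, badger, bat, deer, heron, kingfisher, hare} — 8 species.
No choice of 2 transects does better; here owl, frog are left uncovered.

8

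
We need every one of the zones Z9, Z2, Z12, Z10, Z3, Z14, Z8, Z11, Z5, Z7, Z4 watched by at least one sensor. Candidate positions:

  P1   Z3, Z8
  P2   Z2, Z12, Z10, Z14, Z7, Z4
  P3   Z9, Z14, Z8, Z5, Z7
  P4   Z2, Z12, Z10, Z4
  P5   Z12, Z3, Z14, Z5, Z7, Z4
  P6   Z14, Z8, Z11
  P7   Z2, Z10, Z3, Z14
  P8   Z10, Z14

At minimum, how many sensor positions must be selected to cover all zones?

P1, P2, P3, P6 together cover {Z9, Z2, Z12, Z10, Z3, Z14, Z8, Z11, Z5, Z7, Z4} — every zone.
No 3 of the 8 sensor positions cover everything (all 56 triples fall short), so 4 is minimum.

4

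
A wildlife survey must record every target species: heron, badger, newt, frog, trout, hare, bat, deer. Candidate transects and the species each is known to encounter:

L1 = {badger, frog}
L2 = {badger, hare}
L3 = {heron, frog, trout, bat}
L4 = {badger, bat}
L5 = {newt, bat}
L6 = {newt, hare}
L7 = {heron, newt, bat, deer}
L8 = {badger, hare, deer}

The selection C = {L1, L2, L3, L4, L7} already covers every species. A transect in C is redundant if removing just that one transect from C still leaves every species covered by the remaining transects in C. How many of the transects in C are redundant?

2

Drop L1: the rest still cover every species — redundant.
Drop L2: hare uncovered — not redundant.
Drop L3: trout uncovered — not redundant.
Drop L4: the rest still cover every species — redundant.
Drop L7: newt, deer uncovered — not redundant.
2 redundant: L1, L4.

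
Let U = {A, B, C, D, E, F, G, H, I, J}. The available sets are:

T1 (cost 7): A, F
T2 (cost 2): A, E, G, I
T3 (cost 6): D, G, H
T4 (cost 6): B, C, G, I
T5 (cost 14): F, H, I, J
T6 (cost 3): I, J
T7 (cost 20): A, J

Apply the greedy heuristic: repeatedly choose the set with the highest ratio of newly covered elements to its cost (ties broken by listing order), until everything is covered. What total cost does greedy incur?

Pick 1: T2 adds 4 new (A, E, G, I) at cost 2 (ratio 4/2).
Pick 2: T3 adds 2 new (D, H) at cost 6 (ratio 2/6).
Pick 3: T4 adds 2 new (B, C) at cost 6 (ratio 2/6).
Pick 4: T6 adds 1 new (J) at cost 3 (ratio 1/3).
Pick 5: T1 adds 1 new (F) at cost 7 (ratio 1/7).
Greedy total cost: 2 + 6 + 6 + 3 + 7 = 24.

24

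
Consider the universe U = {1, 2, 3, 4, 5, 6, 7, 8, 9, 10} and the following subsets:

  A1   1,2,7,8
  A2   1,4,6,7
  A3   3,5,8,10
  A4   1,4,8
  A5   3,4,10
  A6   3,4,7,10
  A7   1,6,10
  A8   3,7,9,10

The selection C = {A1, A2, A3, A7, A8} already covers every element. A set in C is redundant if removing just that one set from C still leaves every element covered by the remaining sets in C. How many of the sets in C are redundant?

1

Drop A1: 2 uncovered — not redundant.
Drop A2: 4 uncovered — not redundant.
Drop A3: 5 uncovered — not redundant.
Drop A7: the rest still cover every element — redundant.
Drop A8: 9 uncovered — not redundant.
1 redundant: A7.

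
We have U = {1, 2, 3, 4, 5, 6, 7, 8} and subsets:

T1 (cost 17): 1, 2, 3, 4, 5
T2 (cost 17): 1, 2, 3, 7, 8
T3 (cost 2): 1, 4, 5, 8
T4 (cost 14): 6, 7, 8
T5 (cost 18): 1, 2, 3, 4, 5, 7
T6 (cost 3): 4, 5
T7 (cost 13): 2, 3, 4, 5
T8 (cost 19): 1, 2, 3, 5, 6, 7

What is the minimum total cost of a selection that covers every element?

21

T3, T8 cover every element at cost 2 + 19 = 21.
Any cover uses at least 2 sets; among all covering selections none totals below 21.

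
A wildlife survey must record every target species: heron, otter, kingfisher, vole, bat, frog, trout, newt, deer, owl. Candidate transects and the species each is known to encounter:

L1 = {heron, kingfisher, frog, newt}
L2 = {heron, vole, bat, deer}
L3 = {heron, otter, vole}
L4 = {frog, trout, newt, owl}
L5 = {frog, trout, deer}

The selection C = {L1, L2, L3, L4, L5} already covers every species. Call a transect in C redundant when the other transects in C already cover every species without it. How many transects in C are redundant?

1

Drop L1: kingfisher uncovered — not redundant.
Drop L2: bat uncovered — not redundant.
Drop L3: otter uncovered — not redundant.
Drop L4: owl uncovered — not redundant.
Drop L5: the rest still cover every species — redundant.
1 redundant: L5.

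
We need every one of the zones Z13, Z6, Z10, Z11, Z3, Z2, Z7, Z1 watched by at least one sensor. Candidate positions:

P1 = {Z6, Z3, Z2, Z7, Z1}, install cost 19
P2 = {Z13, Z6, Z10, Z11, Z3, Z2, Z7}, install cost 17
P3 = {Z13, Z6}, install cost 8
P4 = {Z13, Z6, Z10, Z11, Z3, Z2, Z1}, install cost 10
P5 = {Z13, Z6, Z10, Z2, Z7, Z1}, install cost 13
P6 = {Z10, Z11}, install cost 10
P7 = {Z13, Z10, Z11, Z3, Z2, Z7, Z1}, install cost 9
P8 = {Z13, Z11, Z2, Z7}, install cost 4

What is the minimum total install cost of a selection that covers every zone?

P4, P8 cover every zone at install cost 10 + 4 = 14.
Any cover uses at least 2 sensor positions; among all covering selections none totals below 14.

14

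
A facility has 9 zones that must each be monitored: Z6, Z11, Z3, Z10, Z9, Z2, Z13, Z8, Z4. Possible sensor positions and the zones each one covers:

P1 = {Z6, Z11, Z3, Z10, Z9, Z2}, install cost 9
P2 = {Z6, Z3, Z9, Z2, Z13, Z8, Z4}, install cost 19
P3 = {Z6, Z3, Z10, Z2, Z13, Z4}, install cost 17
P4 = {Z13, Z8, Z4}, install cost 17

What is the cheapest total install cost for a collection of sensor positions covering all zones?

P1, P4 cover every zone at install cost 9 + 17 = 26.
Any cover uses at least 2 sensor positions; among all covering selections none totals below 26.

26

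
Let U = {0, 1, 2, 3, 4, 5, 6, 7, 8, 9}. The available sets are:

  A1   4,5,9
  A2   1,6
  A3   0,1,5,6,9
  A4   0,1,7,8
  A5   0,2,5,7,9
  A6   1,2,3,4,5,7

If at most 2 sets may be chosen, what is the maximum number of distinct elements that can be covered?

9

Choosing A3, A6 covers {0, 1, 2, 3, 4, 5, 6, 7, 9} — 9 elements.
No choice of 2 sets does better; here 8 is left uncovered.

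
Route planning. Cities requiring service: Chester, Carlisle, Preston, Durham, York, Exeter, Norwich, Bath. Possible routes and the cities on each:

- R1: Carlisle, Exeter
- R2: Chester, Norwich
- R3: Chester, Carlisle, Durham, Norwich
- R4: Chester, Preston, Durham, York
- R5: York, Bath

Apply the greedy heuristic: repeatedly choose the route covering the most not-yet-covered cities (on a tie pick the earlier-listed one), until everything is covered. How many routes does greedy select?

4

Pick 1: R3 covers 4 new cities (Chester, Carlisle, Durham, Norwich).
Pick 2: R4 covers 2 new cities (Preston, York).
Pick 3: R1 covers 1 new cities (Exeter).
Pick 4: R5 covers 1 new cities (Bath).
Greedy uses 4 routes.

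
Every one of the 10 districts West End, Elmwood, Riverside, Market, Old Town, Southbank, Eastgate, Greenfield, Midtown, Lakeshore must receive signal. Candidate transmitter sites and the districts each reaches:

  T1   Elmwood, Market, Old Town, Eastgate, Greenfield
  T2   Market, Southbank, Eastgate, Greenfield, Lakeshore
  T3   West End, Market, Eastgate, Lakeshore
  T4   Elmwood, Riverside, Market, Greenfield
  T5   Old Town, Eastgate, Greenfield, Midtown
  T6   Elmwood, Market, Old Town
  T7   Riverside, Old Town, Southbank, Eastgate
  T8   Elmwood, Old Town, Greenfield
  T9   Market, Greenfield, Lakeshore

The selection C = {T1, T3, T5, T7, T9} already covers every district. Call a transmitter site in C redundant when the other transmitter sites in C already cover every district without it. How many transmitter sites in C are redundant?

1

Drop T1: Elmwood uncovered — not redundant.
Drop T3: West End uncovered — not redundant.
Drop T5: Midtown uncovered — not redundant.
Drop T7: Riverside, Southbank uncovered — not redundant.
Drop T9: the rest still cover every district — redundant.
1 redundant: T9.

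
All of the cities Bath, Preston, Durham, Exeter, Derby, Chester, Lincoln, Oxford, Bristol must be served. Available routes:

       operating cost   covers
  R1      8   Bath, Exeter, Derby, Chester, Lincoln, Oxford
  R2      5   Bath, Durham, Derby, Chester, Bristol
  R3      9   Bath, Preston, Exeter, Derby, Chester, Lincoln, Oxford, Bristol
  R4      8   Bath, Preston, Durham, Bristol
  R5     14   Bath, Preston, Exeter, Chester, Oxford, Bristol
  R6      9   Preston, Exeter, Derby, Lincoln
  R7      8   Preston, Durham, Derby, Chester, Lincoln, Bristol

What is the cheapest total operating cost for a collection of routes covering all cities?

14

R2, R3 cover every city at operating cost 5 + 9 = 14.
Any cover uses at least 2 routes; among all covering selections none totals below 14.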